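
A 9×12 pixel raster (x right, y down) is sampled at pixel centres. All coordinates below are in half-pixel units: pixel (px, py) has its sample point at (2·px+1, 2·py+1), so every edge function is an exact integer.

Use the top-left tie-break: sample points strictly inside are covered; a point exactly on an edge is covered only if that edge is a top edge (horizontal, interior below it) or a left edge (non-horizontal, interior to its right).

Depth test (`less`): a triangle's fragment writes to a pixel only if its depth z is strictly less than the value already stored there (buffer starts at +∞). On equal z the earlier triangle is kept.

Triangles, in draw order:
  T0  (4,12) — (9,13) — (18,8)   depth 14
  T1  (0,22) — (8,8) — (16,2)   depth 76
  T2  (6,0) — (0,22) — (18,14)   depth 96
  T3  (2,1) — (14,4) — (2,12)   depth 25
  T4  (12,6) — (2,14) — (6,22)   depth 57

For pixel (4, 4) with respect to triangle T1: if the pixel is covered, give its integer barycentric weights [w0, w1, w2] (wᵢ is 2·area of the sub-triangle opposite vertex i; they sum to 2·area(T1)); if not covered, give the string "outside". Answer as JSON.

T0:
  2·area = 34  (B↔C swapped to make it positive)
  edge (4, 12)→(18, 8): d=(14,-4) top-left  bias=+0
  edge (18, 8)→(9, 13): d=(-9,5) right/bottom  bias=-1
  edge (9, 13)→(4, 12): d=(-5,-1) top-left  bias=+0
    (7,4)@(15, 9): e=[2,6,26] → X
    (8,4)@(17, 9): e=[10,-4,28] → .
    (4,5)@(9, 11): e=[6,18,10] → X
    (5,5)@(11, 11): e=[14,8,12] → X
    (6,5)@(13, 11): e=[22,-2,14] → .
    (7,5)@(15, 11): e=[30,-12,16] → .
    (4,6)@(9, 13): e=[34,0,0] → .  [on edge]
    (5,6)@(11, 13): e=[42,-10,2] → .
  covered (3 px):
    . . . . . . . . .
    . . . . . . . . .
    . . . . . . . . .
    . . . . . . . . .
    . . . . . . . X .
    . . . . X X . . .
    . . . . . . . . .
    . . . . . . . . .
    . . . . . . . . .
    . . . . . . . . .
    . . . . . . . . .
    . . . . . . . . .
T1:
  2·area = 64
  edge (0, 22)→(8, 8): d=(8,-14) top-left  bias=+0
  edge (8, 8)→(16, 2): d=(8,-6) top-left  bias=+0
  edge (16, 2)→(0, 22): d=(-16,20) right/bottom  bias=-1
    (7,1)@(15, 3): e=[58,2,4] → X
    (8,1)@(17, 3): e=[86,14,-36] → .
    (6,2)@(13, 5): e=[46,6,12] → X
    (7,2)@(15, 5): e=[74,18,-28] → .
    (5,3)@(11, 7): e=[34,10,20] → X
    (6,3)@(13, 7): e=[62,22,-20] → .
    (4,4)@(9, 9): e=[22,14,28] → X
    (5,4)@(11, 9): e=[50,26,-12] → .
    (3,5)@(7, 11): e=[10,18,36] → X
    (4,5)@(9, 11): e=[38,30,-4] → .
    (3,6)@(7, 13): e=[26,34,4] → X
    (4,6)@(9, 13): e=[54,46,-36] → .
  covered (8 px):
    . . . . . . . . .
    . . . . . . . X .
    . . . . . . X . .
    . . . . . X . . .
    . . . . X . . . .
    . . . X . . . . .
    . . . X . . . . .
    . . X . . . . . .
    . X . . . . . . .
    . . . . . . . . .
    . . . . . . . . .
    . . . . . . . . .
T2:
  2·area = 348  (B↔C swapped to make it positive)
  edge (6, 0)→(18, 14): d=(12,14) right/bottom  bias=-1
  edge (18, 14)→(0, 22): d=(-18,8) right/bottom  bias=-1
  edge (0, 22)→(6, 0): d=(6,-22) top-left  bias=+0
    (3,1)@(7, 3): e=[22,286,40] → X
    (4,1)@(9, 3): e=[-6,270,84] → .
    (2,2)@(5, 5): e=[74,266,8] → X
    (4,2)@(9, 5): e=[18,234,96] → X
    (5,2)@(11, 5): e=[-10,218,140] → .
    (2,3)@(5, 7): e=[98,230,20] → X
    (5,3)@(11, 7): e=[14,182,152] → X
    (6,3)@(13, 7): e=[-14,166,196] → .
    (2,4)@(5, 9): e=[122,194,32] → X
    (6,4)@(13, 9): e=[10,130,208] → X
    (7,4)@(15, 9): e=[-18,114,252] → .
    (1,5)@(3, 11): e=[174,174,0] → X  [on edge]
  covered (44 px):
    . . . . . . . . .
    . . . X . . . . .
    . . X X X . . . .
    . . X X X X . . .
    . . X X X X X . .
    . X X X X X X X .
    . X X X X X X X X
    . X X X X X X X .
    . X X X X X . . .
    X X X . . . . . .
    X . . . . . . . .
    . . . . . . . . .
T3:
  2·area = 132
  edge (2, 1)→(14, 4): d=(12,3) right/bottom  bias=-1
  edge (14, 4)→(2, 12): d=(-12,8) right/bottom  bias=-1
  edge (2, 12)→(2, 1): d=(0,-11) top-left  bias=+0
    (1,1)@(3, 3): e=[21,100,11] → X
    (2,1)@(5, 3): e=[15,84,33] → X
    (3,1)@(7, 3): e=[9,68,55] → X
    (4,1)@(9, 3): e=[3,52,77] → X
    (5,1)@(11, 3): e=[-3,36,99] → .
    (1,2)@(3, 5): e=[45,76,11] → X
    (5,2)@(11, 5): e=[21,12,99] → X
    (6,2)@(13, 5): e=[15,-4,121] → .
    (1,3)@(3, 7): e=[69,52,11] → X
    (5,3)@(11, 7): e=[45,-12,99] → .
    (1,4)@(3, 9): e=[93,28,11] → X
    (3,4)@(7, 9): e=[81,-4,55] → .
  covered (16 px):
    . . . . . . . . .
    . X X X X . . . .
    . X X X X X . . .
    . X X X X . . . .
    . X X . . . . . .
    . X . . . . . . .
    . . . . . . . . .
    . . . . . . . . .
    . . . . . . . . .
    . . . . . . . . .
    . . . . . . . . .
    . . . . . . . . .
T4:
  2·area = 112  (B↔C swapped to make it positive)
  edge (12, 6)→(6, 22): d=(-6,16) right/bottom  bias=-1
  edge (6, 22)→(2, 14): d=(-4,-8) top-left  bias=+0
  edge (2, 14)→(12, 6): d=(10,-8) top-left  bias=+0
    (5,3)@(11, 7): e=[10,100,2] → X
    (6,3)@(13, 7): e=[-22,116,18] → .
    (4,4)@(9, 9): e=[30,76,6] → X
    (5,4)@(11, 9): e=[-2,92,22] → .
    (3,5)@(7, 11): e=[50,52,10] → X
    (5,5)@(11, 11): e=[-14,84,42] → .
    (2,6)@(5, 13): e=[70,28,14] → X
    (5,6)@(11, 13): e=[-26,76,62] → .
    (1,7)@(3, 15): e=[90,4,18] → X
    (4,7)@(9, 15): e=[-6,52,66] → .
    (1,8)@(3, 17): e=[78,-4,38] → .
    (2,8)@(5, 17): e=[46,12,54] → X
  covered (14 px):
    . . . . . . . . .
    . . . . . . . . .
    . . . . . . . . .
    . . . . . X . . .
    . . . . X . . . .
    . . . X X . . . .
    . . X X X . . . .
    . X X X . . . . .
    . . X X . . . . .
    . . X X . . . . .
    . . . . . . . . .
    . . . . . . . . .

Final: [14,28,22]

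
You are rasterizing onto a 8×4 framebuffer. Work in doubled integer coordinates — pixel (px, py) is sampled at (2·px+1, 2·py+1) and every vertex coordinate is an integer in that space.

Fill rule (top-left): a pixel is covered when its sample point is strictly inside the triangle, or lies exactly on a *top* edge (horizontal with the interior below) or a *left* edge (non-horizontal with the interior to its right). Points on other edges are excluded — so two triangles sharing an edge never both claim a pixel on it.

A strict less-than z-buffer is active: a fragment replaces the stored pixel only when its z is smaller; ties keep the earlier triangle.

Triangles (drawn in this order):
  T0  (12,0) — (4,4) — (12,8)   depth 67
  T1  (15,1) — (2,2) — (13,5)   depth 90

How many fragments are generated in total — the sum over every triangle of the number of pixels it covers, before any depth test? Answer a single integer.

T0:
  2·area = 64  (B↔C swapped to make it positive)
  edge (12, 0)→(12, 8): d=(0,8) right/bottom  bias=-1
  edge (12, 8)→(4, 4): d=(-8,-4) top-left  bias=+0
  edge (4, 4)→(12, 0): d=(8,-4) top-left  bias=+0
    (5,0)@(11, 1): e=[8,52,4] → █
    (6,0)@(13, 1): e=[-8,60,12] → ·
    (3,1)@(7, 3): e=[40,20,4] → █
    (4,1)@(9, 3): e=[24,28,12] → █
    (6,1)@(13, 3): e=[-8,44,28] → ·
    (3,2)@(7, 5): e=[40,4,20] → █
    (6,2)@(13, 5): e=[-8,28,44] → ·
    (3,3)@(7, 7): e=[40,-12,36] → ·
    (4,3)@(9, 7): e=[24,-4,44] → ·
    (5,3)@(11, 7): e=[8,4,52] → █
    (6,3)@(13, 7): e=[-8,12,60] → ·
  covered (8 px):
    · · · · · █ · ·
    · · · █ █ █ · ·
    · · · █ █ █ · ·
    · · · · · █ · ·
T1:
  2·area = 50  (B↔C swapped to make it positive)
  edge (15, 1)→(13, 5): d=(-2,4) right/bottom  bias=-1
  edge (13, 5)→(2, 2): d=(-11,-3) top-left  bias=+0
  edge (2, 2)→(15, 1): d=(13,-1) top-left  bias=+0
    (7,0)@(15, 1): e=[0,50,0] → ·  [on edge]
    (3,1)@(7, 3): e=[28,4,18] → █
    (4,1)@(9, 3): e=[20,10,20] → █
    (5,1)@(11, 3): e=[12,16,22] → █
    (6,1)@(13, 3): e=[4,22,24] → █
    (7,1)@(15, 3): e=[-4,28,26] → ·
    (3,2)@(7, 5): e=[24,-18,44] → ·
    (4,2)@(9, 5): e=[16,-12,46] → ·
    (5,2)@(11, 5): e=[8,-6,48] → ·
    (6,2)@(13, 5): e=[0,0,50] → ·  [on edge]
  covered (4 px):
    · · · · · · · ·
    · · · █ █ █ █ ·
    · · · · · · · ·
    · · · · · · · ·

Answer: 12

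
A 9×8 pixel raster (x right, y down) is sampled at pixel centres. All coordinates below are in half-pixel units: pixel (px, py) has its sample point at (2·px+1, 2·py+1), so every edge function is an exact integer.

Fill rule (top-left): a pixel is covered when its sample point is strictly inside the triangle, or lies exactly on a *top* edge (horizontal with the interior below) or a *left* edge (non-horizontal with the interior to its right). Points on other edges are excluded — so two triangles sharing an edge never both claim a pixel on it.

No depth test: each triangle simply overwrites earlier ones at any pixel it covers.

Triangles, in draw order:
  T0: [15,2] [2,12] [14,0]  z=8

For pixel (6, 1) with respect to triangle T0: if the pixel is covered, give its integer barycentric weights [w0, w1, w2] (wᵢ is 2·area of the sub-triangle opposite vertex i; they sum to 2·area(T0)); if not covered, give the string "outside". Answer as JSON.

T0:
  2·area = 36
  edge (15, 2)→(2, 12): d=(-13,10) right/bottom  bias=-1
  edge (2, 12)→(14, 0): d=(12,-12) top-left  bias=+0
  edge (14, 0)→(15, 2): d=(1,2) right/bottom  bias=-1
    (6,0)@(13, 1): e=[33,0,3] → X  [on edge]
    (7,0)@(15, 1): e=[13,24,-1] → .
    (5,1)@(11, 3): e=[27,0,9] → X  [on edge]
    (7,1)@(15, 3): e=[-13,48,1] → .
    (4,2)@(9, 5): e=[21,0,15] → X  [on edge]
    (6,2)@(13, 5): e=[-19,48,7] → .
    (3,3)@(7, 7): e=[15,0,21] → X  [on edge]
    (4,3)@(9, 7): e=[-5,24,17] → .
    (5,3)@(11, 7): e=[-25,48,13] → .
    (2,4)@(5, 9): e=[9,0,27] → X  [on edge]
    (3,4)@(7, 9): e=[-11,24,23] → .
    (1,5)@(3, 11): e=[3,0,33] → X  [on edge]
    (0,6)@(1, 13): e=[-3,0,39] → .  [on edge]
  covered (8 px):
    . . . . . . X . .
    . . . . . X X . .
    . . . . X X . . .
    . . . X . . . . .
    . . X . . . . . .
    . X . . . . . . .
    . . . . . . . . .
    . . . . . . . . .

Result: [24,5,7]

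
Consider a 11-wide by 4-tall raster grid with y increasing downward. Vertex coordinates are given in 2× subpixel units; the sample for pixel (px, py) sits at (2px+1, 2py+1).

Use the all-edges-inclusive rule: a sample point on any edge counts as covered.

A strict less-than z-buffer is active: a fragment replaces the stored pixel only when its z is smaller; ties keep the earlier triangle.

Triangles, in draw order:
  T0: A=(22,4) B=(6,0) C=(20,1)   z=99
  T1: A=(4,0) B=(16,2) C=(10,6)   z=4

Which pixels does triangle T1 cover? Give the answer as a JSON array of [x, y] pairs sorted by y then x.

T0:
  2·area = 40
  edge (22, 4)→(6, 0): d=(-16,-4) inclusive
  edge (6, 0)→(20, 1): d=(14,1) inclusive
  edge (20, 1)→(22, 4): d=(2,3) inclusive
    (5,0)@(11, 1): e=[4,9,27] → █
    (6,0)@(13, 1): e=[12,7,21] → █
    (7,0)@(15, 1): e=[20,5,15] → █
    (8,0)@(17, 1): e=[28,3,9] → █
    (9,0)@(19, 1): e=[36,1,3] → █
    (10,0)@(21, 1): e=[44,-1,-3] → ·
    (5,1)@(11, 3): e=[-28,37,31] → ·
    (6,1)@(13, 3): e=[-20,35,25] → ·
    (7,1)@(15, 3): e=[-12,33,19] → ·
    (8,1)@(17, 3): e=[-4,31,13] → ·
    (9,1)@(19, 3): e=[4,29,7] → █
    (10,1)@(21, 3): e=[12,27,1] → █
  covered (7 px):
    · · · · · █ █ █ █ █ ·
    · · · · · · · · · █ █
    · · · · · · · · · · ·
    · · · · · · · · · · ·
T1:
  2·area = 60
  edge (4, 0)→(16, 2): d=(12,2) inclusive
  edge (16, 2)→(10, 6): d=(-6,4) inclusive
  edge (10, 6)→(4, 0): d=(-6,-6) inclusive
    (2,0)@(5, 1): e=[10,50,0] → █  [on edge]
    (3,0)@(7, 1): e=[6,42,12] → █
    (4,0)@(9, 1): e=[2,34,24] → █
    (5,0)@(11, 1): e=[-2,26,36] → ·
    (2,1)@(5, 3): e=[34,38,-12] → ·
    (3,1)@(7, 3): e=[30,30,0] → █  [on edge]
    (5,1)@(11, 3): e=[22,14,24] → █
    (6,1)@(13, 3): e=[18,6,36] → █
    (7,1)@(15, 3): e=[14,-2,48] → ·
    (3,2)@(7, 5): e=[54,18,-12] → ·
    (4,2)@(9, 5): e=[50,10,0] → █  [on edge]
    (6,2)@(13, 5): e=[42,-6,24] → ·
    (5,3)@(11, 7): e=[70,-10,0] → ·  [on edge]
  covered (9 px):
    · · █ █ █ · · · · · ·
    · · · █ █ █ █ · · · ·
    · · · · █ █ · · · · ·
    · · · · · · · · · · ·

Answer: [[2,0],[3,0],[4,0],[3,1],[4,1],[5,1],[6,1],[4,2],[5,2]]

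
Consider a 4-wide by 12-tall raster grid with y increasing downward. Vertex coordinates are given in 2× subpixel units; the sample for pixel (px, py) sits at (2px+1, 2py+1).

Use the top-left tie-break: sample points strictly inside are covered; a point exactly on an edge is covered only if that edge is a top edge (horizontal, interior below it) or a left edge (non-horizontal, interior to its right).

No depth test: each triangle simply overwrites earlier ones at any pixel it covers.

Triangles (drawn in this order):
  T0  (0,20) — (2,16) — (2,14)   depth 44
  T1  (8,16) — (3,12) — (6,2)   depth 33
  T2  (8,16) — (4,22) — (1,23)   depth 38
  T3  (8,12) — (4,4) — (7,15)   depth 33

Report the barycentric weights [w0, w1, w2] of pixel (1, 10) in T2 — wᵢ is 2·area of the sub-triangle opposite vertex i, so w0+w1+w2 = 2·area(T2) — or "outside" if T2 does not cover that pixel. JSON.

T0:
  2·area = 4  (B↔C swapped to make it positive)
  edge (0, 20)→(2, 14): d=(2,-6) top-left  bias=+0
  edge (2, 14)→(2, 16): d=(0,2) right/bottom  bias=-1
  edge (2, 16)→(0, 20): d=(-2,4) right/bottom  bias=-1
    (2,2)@(5, 5): e=[0,-6,10] → ·  [on edge]
    (1,5)@(3, 11): e=[0,-2,6] → ·  [on edge]
    (0,8)@(1, 17): e=[0,2,2] → #  [on edge]
    (1,8)@(3, 17): e=[12,-2,-6] → ·
    (0,9)@(1, 19): e=[4,2,-2] → ·
  covered (1 px):
    · · · ·
    · · · ·
    · · · ·
    · · · ·
    · · · ·
    · · · ·
    · · · ·
    · · · ·
    # · · ·
    · · · ·
    · · · ·
    · · · ·
T1:
  2·area = 62
  edge (8, 16)→(3, 12): d=(-5,-4) top-left  bias=+0
  edge (3, 12)→(6, 2): d=(3,-10) top-left  bias=+0
  edge (6, 2)→(8, 16): d=(2,14) right/bottom  bias=-1
    (2,3)@(5, 7): e=[33,5,24] → #
    (3,3)@(7, 7): e=[41,25,-4] → ·
    (2,4)@(5, 9): e=[23,11,28] → #
    (3,4)@(7, 9): e=[31,31,0] → ·  [on edge]
    (2,5)@(5, 11): e=[13,17,32] → #
    (3,5)@(7, 11): e=[21,37,4] → #
    (2,6)@(5, 13): e=[3,23,36] → #
    (2,7)@(5, 15): e=[-7,29,40] → ·
    (3,7)@(7, 15): e=[1,49,12] → #
    (3,8)@(7, 17): e=[-9,55,16] → ·
  covered (7 px):
    · · · ·
    · · · ·
    · · · ·
    · · # ·
    · · # ·
    · · # #
    · · # #
    · · · #
    · · · ·
    · · · ·
    · · · ·
    · · · ·
T2:
  2·area = 14
  edge (8, 16)→(4, 22): d=(-4,6) right/bottom  bias=-1
  edge (4, 22)→(1, 23): d=(-3,1) right/bottom  bias=-1
  edge (1, 23)→(8, 16): d=(7,-7) top-left  bias=+0
    (3,8)@(7, 17): e=[2,12,0] → #  [on edge]
    (2,9)@(5, 19): e=[6,8,0] → #  [on edge]
    (3,9)@(7, 19): e=[-6,6,14] → ·
    (1,10)@(3, 21): e=[10,4,0] → #  [on edge]
    (2,10)@(5, 21): e=[-2,2,14] → ·
    (3,10)@(7, 21): e=[-14,0,28] → ·  [on edge]
    (0,11)@(1, 23): e=[14,0,0] → ·  [on edge]
    (1,11)@(3, 23): e=[2,-2,14] → ·
  covered (3 px):
    · · · ·
    · · · ·
    · · · ·
    · · · ·
    · · · ·
    · · · ·
    · · · ·
    · · · ·
    · · · #
    · · # ·
    · # · ·
    · · · ·
T3:
  2·area = 20  (B↔C swapped to make it positive)
  edge (8, 12)→(7, 15): d=(-1,3) right/bottom  bias=-1
  edge (7, 15)→(4, 4): d=(-3,-11) top-left  bias=+0
  edge (4, 4)→(8, 12): d=(4,8) right/bottom  bias=-1
    (2,3)@(5, 7): e=[14,2,4] → #
    (3,3)@(7, 7): e=[8,24,-12] → ·
    (2,4)@(5, 9): e=[12,-4,12] → ·
    (3,5)@(7, 11): e=[4,12,4] → #
    (3,6)@(7, 13): e=[2,6,12] → #
    (3,7)@(7, 15): e=[0,0,20] → ·  [on edge]
    (2,10)@(5, 21): e=[0,-40,60] → ·  [on edge]
  covered (3 px):
    · · · ·
    · · · ·
    · · · ·
    · · # ·
    · · · ·
    · · · #
    · · · #
    · · · ·
    · · · ·
    · · · ·
    · · · ·
    · · · ·

Result: [4,0,10]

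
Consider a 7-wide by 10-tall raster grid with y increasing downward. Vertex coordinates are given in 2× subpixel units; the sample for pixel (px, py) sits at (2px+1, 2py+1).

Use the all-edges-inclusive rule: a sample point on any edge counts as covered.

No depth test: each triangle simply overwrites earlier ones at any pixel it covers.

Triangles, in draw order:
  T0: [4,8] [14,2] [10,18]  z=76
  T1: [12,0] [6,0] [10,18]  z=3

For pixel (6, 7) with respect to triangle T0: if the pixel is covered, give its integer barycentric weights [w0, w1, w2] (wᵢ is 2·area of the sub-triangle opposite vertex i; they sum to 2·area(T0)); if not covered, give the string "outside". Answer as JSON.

T0:
  2·area = 136
  edge (4, 8)→(14, 2): d=(10,-6) inclusive
  edge (14, 2)→(10, 18): d=(-4,16) inclusive
  edge (10, 18)→(4, 8): d=(-6,-10) inclusive
    (0,1)@(1, 3): e=[-68,204,0] → .  [on edge]
    (6,1)@(13, 3): e=[4,12,120] → X
    (4,2)@(9, 5): e=[0,68,68] → X  [on edge]
    (5,2)@(11, 5): e=[12,36,88] → X
    (3,3)@(7, 7): e=[8,92,36] → X
    (6,3)@(13, 7): e=[44,-4,96] → .
    (2,4)@(5, 9): e=[16,116,4] → X
    (6,4)@(13, 9): e=[64,-12,84] → .
    (2,5)@(5, 11): e=[36,108,-8] → .
    (3,5)@(7, 11): e=[48,76,12] → X
    (6,5)@(13, 11): e=[84,-20,72] → .
    (3,6)@(7, 13): e=[68,68,0] → X  [on edge]
  covered (18 px):
    . . . . . . .
    . . . . . . X
    . . . . X X X
    . . . X X X .
    . . X X X X .
    . . . X X X .
    . . . X X X .
    . . . . X . .
    . . . . . . .
    . . . . . . .
T1:
  2·area = 108  (B↔C swapped to make it positive)
  edge (12, 0)→(10, 18): d=(-2,18) inclusive
  edge (10, 18)→(6, 0): d=(-4,-18) inclusive
  edge (6, 0)→(12, 0): d=(6,0) inclusive
    (3,0)@(7, 1): e=[88,14,6] → X
    (4,0)@(9, 1): e=[52,50,6] → X
    (5,0)@(11, 1): e=[16,86,6] → X
    (6,0)@(13, 1): e=[-20,122,6] → .
    (3,1)@(7, 3): e=[84,6,18] → X
    (6,1)@(13, 3): e=[-24,114,18] → .
    (3,2)@(7, 5): e=[80,-2,30] → .
    (4,2)@(9, 5): e=[44,34,30] → X
    (6,2)@(13, 5): e=[-28,106,30] → .
    (4,3)@(9, 7): e=[40,26,42] → X
    (6,3)@(13, 7): e=[-32,98,42] → .
    (4,4)@(9, 9): e=[36,18,54] → X
    (5,4)@(11, 9): e=[0,54,54] → X  [on edge]
  covered (14 px):
    . . . X X X .
    . . . X X X .
    . . . . X X .
    . . . . X X .
    . . . . X X .
    . . . . X . .
    . . . . X . .
    . . . . . . .
    . . . . . . .
    . . . . . . .

Result: "outside"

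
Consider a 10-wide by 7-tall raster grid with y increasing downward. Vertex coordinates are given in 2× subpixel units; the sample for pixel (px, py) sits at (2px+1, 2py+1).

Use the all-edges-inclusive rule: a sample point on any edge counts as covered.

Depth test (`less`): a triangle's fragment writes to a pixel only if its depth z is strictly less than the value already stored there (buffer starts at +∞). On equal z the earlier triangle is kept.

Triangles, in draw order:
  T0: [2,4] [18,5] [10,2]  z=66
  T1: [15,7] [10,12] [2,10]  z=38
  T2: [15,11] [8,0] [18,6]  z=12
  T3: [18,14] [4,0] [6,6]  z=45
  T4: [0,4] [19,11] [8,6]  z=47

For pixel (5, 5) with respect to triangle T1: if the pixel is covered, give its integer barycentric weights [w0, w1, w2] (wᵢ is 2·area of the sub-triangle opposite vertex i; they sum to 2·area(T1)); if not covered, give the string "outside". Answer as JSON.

T0:
  2·area = 40  (B↔C swapped to make it positive)
  edge (2, 4)→(10, 2): d=(8,-2) inclusive
  edge (10, 2)→(18, 5): d=(8,3) inclusive
  edge (18, 5)→(2, 4): d=(-16,-1) inclusive
    (3,1)@(7, 3): e=[2,17,21] → #
    (4,1)@(9, 3): e=[6,11,23] → #
    (5,1)@(11, 3): e=[10,5,25] → #
    (6,1)@(13, 3): e=[14,-1,27] → ·
    (3,2)@(7, 5): e=[18,33,-11] → ·
    (4,2)@(9, 5): e=[22,27,-9] → ·
    (5,2)@(11, 5): e=[26,21,-7] → ·
  covered (3 px):
    · · · · · · · · · ·
    · · · # # # · · · ·
    · · · · · · · · · ·
    · · · · · · · · · ·
    · · · · · · · · · ·
    · · · · · · · · · ·
    · · · · · · · · · ·
T1:
  2·area = 50
  edge (15, 7)→(10, 12): d=(-5,5) inclusive
  edge (10, 12)→(2, 10): d=(-8,-2) inclusive
  edge (2, 10)→(15, 7): d=(13,-3) inclusive
    (9,1)@(19, 3): e=[0,90,-40] → ·  [on edge]
    (8,2)@(17, 5): e=[0,70,-20] → ·  [on edge]
    (7,3)@(15, 7): e=[0,50,0] → #  [on edge]
    (8,3)@(17, 7): e=[-10,54,6] → ·
    (3,4)@(7, 9): e=[30,18,2] → #
    (4,4)@(9, 9): e=[20,22,8] → #
    (5,4)@(11, 9): e=[10,26,14] → #
    (6,4)@(13, 9): e=[0,30,20] → #  [on edge]
    (7,4)@(15, 9): e=[-10,34,26] → ·
    (3,5)@(7, 11): e=[20,2,28] → #
    (5,5)@(11, 11): e=[0,10,40] → #  [on edge]
    (6,5)@(13, 11): e=[-10,14,46] → ·
    (4,6)@(9, 13): e=[0,-10,60] → ·  [on edge]
  covered (8 px):
    · · · · · · · · · ·
    · · · · · · · · · ·
    · · · · · · · · · ·
    · · · · · · · # · ·
    · · · # # # # · · ·
    · · · # # # · · · ·
    · · · · · · · · · ·
T2:
  2·area = 68
  edge (15, 11)→(8, 0): d=(-7,-11) inclusive
  edge (8, 0)→(18, 6): d=(10,6) inclusive
  edge (18, 6)→(15, 11): d=(-3,5) inclusive
    (4,0)@(9, 1): e=[4,4,60] → #
    (5,0)@(11, 1): e=[26,-8,50] → ·
    (4,1)@(9, 3): e=[-10,24,54] → ·
    (5,1)@(11, 3): e=[12,12,44] → #
    (6,1)@(13, 3): e=[34,0,34] → #  [on edge]
    (7,1)@(15, 3): e=[56,-12,24] → ·
    (5,2)@(11, 5): e=[-2,32,38] → ·
    (6,2)@(13, 5): e=[20,20,28] → #
    (7,2)@(15, 5): e=[42,8,18] → #
    (8,2)@(17, 5): e=[64,-4,8] → ·
    (6,3)@(13, 7): e=[6,40,22] → #
    (8,3)@(17, 7): e=[50,16,2] → #
    (7,5)@(15, 11): e=[0,68,0] → #  [on edge]
  covered (10 px):
    · · · · # · · · · ·
    · · · · · # # · · ·
    · · · · · · # # · ·
    · · · · · · # # # ·
    · · · · · · · # · ·
    · · · · · · · # · ·
    · · · · · · · · · ·
T3:
  2·area = 56  (B↔C swapped to make it positive)
  edge (18, 14)→(6, 6): d=(-12,-8) inclusive
  edge (6, 6)→(4, 0): d=(-2,-6) inclusive
  edge (4, 0)→(18, 14): d=(14,14) inclusive
    (2,0)@(5, 1): e=[52,4,0] → #  [on edge]
    (3,0)@(7, 1): e=[68,16,-28] → ·
    (2,1)@(5, 3): e=[28,0,28] → #  [on edge]
    (3,1)@(7, 3): e=[44,12,0] → #  [on edge]
    (4,1)@(9, 3): e=[60,24,-28] → ·
    (2,2)@(5, 5): e=[4,-4,56] → ·
    (3,2)@(7, 5): e=[20,8,28] → #
    (4,2)@(9, 5): e=[36,20,0] → #  [on edge]
    (5,2)@(11, 5): e=[52,32,-28] → ·
    (3,3)@(7, 7): e=[-4,4,56] → ·
    (4,3)@(9, 7): e=[12,16,28] → #
    (5,3)@(11, 7): e=[28,28,0] → #  [on edge]
    (3,4)@(7, 9): e=[-28,0,84] → ·  [on edge]
    (6,4)@(13, 9): e=[20,36,0] → #  [on edge]
    (7,5)@(15, 11): e=[12,44,0] → #  [on edge]
    (8,6)@(17, 13): e=[4,52,0] → #  [on edge]
  covered (11 px):
    · · # · · · · · · ·
    · · # # · · · · · ·
    · · · # # · · · · ·
    · · · · # # · · · ·
    · · · · · # # · · ·
    · · · · · · · # · ·
    · · · · · · · · # ·
T4:
  2·area = 18  (B↔C swapped to make it positive)
  edge (0, 4)→(8, 6): d=(8,2) inclusive
  edge (8, 6)→(19, 11): d=(11,5) inclusive
  edge (19, 11)→(0, 4): d=(-19,-7) inclusive
    (1,2)@(3, 5): e=[2,14,2] → #
    (2,2)@(5, 5): e=[-2,4,16] → ·
    (1,3)@(3, 7): e=[18,36,-36] → ·
    (4,3)@(9, 7): e=[6,6,6] → #
    (5,3)@(11, 7): e=[2,-4,20] → ·
    (4,4)@(9, 9): e=[22,28,-32] → ·
    (9,5)@(19, 11): e=[18,0,0] → #  [on edge]
    (9,6)@(19, 13): e=[34,22,-38] → ·
  covered (3 px):
    · · · · · · · · · ·
    · · · · · · · · · ·
    · # · · · · · · · ·
    · · · · # · · · · ·
    · · · · · · · · · ·
    · · · · · · · · · #
    · · · · · · · · · ·

Answer: [10,40,0]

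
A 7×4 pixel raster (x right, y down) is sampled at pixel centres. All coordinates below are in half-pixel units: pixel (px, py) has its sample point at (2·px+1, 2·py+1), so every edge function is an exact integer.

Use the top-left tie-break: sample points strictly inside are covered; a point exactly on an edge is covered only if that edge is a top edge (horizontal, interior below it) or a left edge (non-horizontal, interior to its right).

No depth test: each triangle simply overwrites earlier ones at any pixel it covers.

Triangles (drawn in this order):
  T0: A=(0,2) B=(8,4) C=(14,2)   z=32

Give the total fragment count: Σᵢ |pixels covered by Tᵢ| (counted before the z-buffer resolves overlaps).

T0:
  2·area = 28  (B↔C swapped to make it positive)
  edge (0, 2)→(14, 2): d=(14,0) top-left  bias=+0
  edge (14, 2)→(8, 4): d=(-6,2) right/bottom  bias=-1
  edge (8, 4)→(0, 2): d=(-8,-2) top-left  bias=+0
    (2,1)@(5, 3): e=[14,12,2] → #
    (3,1)@(7, 3): e=[14,8,6] → #
    (4,1)@(9, 3): e=[14,4,10] → #
    (5,1)@(11, 3): e=[14,0,14] → ·  [on edge]
    (2,2)@(5, 5): e=[42,0,-14] → ·  [on edge]
    (3,2)@(7, 5): e=[42,-4,-10] → ·
    (4,2)@(9, 5): e=[42,-8,-6] → ·
  covered (3 px):
    · · · · · · ·
    · · # # # · ·
    · · · · · · ·
    · · · · · · ·

Result: 3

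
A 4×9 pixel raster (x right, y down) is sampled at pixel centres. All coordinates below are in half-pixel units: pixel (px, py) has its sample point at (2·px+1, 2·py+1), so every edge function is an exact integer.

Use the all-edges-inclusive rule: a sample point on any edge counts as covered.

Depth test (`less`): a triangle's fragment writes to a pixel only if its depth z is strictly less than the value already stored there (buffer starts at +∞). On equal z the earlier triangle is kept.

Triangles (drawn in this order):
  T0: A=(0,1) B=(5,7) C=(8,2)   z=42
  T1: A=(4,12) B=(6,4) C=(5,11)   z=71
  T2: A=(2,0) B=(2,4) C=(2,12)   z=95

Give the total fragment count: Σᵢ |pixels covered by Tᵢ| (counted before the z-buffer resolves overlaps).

T0:
  2·area = 43  (B↔C swapped to make it positive)
  edge (0, 1)→(8, 2): d=(8,1) inclusive
  edge (8, 2)→(5, 7): d=(-3,5) inclusive
  edge (5, 7)→(0, 1): d=(-5,-6) inclusive
    (1,1)@(3, 3): e=[13,22,8] → #
    (2,1)@(5, 3): e=[11,12,20] → #
    (3,1)@(7, 3): e=[9,2,32] → #
    (1,2)@(3, 5): e=[29,16,-2] → ·
    (2,2)@(5, 5): e=[27,6,10] → #
    (3,2)@(7, 5): e=[25,-4,22] → ·
    (2,3)@(5, 7): e=[43,0,0] → #  [on edge]
    (3,3)@(7, 7): e=[41,-10,12] → ·
    (2,4)@(5, 9): e=[59,-6,-10] → ·
  covered (5 px):
    · · · ·
    · # # #
    · · # ·
    · · # ·
    · · · ·
    · · · ·
    · · · ·
    · · · ·
    · · · ·
T1:
  2·area = 6
  edge (4, 12)→(6, 4): d=(2,-8) inclusive
  edge (6, 4)→(5, 11): d=(-1,7) inclusive
  edge (5, 11)→(4, 12): d=(-1,1) inclusive
    (2,4)@(5, 9): e=[2,2,2] → #
    (3,4)@(7, 9): e=[18,-12,0] → ·  [on edge]
    (2,5)@(5, 11): e=[6,0,0] → #  [on edge]
    (3,5)@(7, 11): e=[22,-14,-2] → ·
    (1,6)@(3, 13): e=[-6,12,0] → ·  [on edge]
    (2,6)@(5, 13): e=[10,-2,-2] → ·
    (0,7)@(1, 15): e=[-18,24,0] → ·  [on edge]
  covered (2 px):
    · · · ·
    · · · ·
    · · · ·
    · · · ·
    · · # ·
    · · # ·
    · · · ·
    · · · ·
    · · · ·
T2:
  degenerate (2·area = 0) — covers nothing

Final: 7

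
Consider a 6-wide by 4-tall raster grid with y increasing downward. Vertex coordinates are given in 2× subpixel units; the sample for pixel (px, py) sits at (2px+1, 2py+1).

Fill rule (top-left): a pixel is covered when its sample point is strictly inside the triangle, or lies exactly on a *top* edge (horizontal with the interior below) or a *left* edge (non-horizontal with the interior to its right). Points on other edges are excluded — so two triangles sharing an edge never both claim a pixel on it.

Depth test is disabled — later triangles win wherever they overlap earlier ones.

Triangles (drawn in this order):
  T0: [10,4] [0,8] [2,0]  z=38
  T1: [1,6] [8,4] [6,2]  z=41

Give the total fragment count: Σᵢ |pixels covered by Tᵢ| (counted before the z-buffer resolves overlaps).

T0:
  2·area = 72
  edge (10, 4)→(0, 8): d=(-10,4) right/bottom  bias=-1
  edge (0, 8)→(2, 0): d=(2,-8) top-left  bias=+0
  edge (2, 0)→(10, 4): d=(8,4) right/bottom  bias=-1
    (1,0)@(3, 1): e=[58,10,4] → █
    (2,0)@(5, 1): e=[50,26,-4] → ·
    (1,1)@(3, 3): e=[38,14,20] → █
    (2,1)@(5, 3): e=[30,30,12] → █
    (3,1)@(7, 3): e=[22,46,4] → █
    (4,1)@(9, 3): e=[14,62,-4] → ·
    (0,2)@(1, 5): e=[26,2,44] → █
    (4,2)@(9, 5): e=[-6,66,12] → ·
    (0,3)@(1, 7): e=[6,6,60] → █
    (1,3)@(3, 7): e=[-2,22,52] → ·
    (2,3)@(5, 7): e=[-10,38,44] → ·
    (3,3)@(7, 7): e=[-18,54,36] → ·
  covered (9 px):
    · █ · · · ·
    · █ █ █ · ·
    █ █ █ █ · ·
    █ · · · · ·
T1:
  2·area = 18  (B↔C swapped to make it positive)
  edge (1, 6)→(6, 2): d=(5,-4) top-left  bias=+0
  edge (6, 2)→(8, 4): d=(2,2) right/bottom  bias=-1
  edge (8, 4)→(1, 6): d=(-7,2) right/bottom  bias=-1
    (2,0)@(5, 1): e=[-9,0,27] → ·  [on edge]
    (2,1)@(5, 3): e=[1,4,13] → █
    (3,1)@(7, 3): e=[9,0,9] → ·  [on edge]
    (1,2)@(3, 5): e=[3,12,3] → █
    (2,2)@(5, 5): e=[11,8,-1] → ·
    (4,2)@(9, 5): e=[27,0,-9] → ·  [on edge]
    (1,3)@(3, 7): e=[13,16,-11] → ·
    (5,3)@(11, 7): e=[45,0,-27] → ·  [on edge]
  covered (2 px):
    · · · · · ·
    · · █ · · ·
    · █ · · · ·
    · · · · · ·

Result: 11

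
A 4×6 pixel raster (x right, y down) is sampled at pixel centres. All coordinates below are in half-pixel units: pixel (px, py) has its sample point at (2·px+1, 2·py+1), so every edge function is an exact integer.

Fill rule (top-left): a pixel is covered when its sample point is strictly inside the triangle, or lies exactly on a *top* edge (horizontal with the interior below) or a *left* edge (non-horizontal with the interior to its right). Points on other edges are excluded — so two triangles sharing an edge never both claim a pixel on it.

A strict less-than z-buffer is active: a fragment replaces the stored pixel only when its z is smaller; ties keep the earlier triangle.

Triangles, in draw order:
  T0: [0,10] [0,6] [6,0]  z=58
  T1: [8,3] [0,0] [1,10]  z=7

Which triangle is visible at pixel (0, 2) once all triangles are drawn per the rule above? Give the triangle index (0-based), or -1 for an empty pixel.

T0:
  2·area = 24
  edge (0, 10)→(0, 6): d=(0,-4) top-left  bias=+0
  edge (0, 6)→(6, 0): d=(6,-6) top-left  bias=+0
  edge (6, 0)→(0, 10): d=(-6,10) right/bottom  bias=-1
    (2,0)@(5, 1): e=[20,0,4] → #  [on edge]
    (3,0)@(7, 1): e=[28,12,-16] → ·
    (1,1)@(3, 3): e=[12,0,12] → #  [on edge]
    (2,1)@(5, 3): e=[20,12,-8] → ·
    (0,2)@(1, 5): e=[4,0,20] → #  [on edge]
    (1,2)@(3, 5): e=[12,12,0] → ·  [on edge]
    (0,3)@(1, 7): e=[4,12,8] → #
    (1,3)@(3, 7): e=[12,24,-12] → ·
    (0,4)@(1, 9): e=[4,24,-4] → ·
  covered (4 px):
    · · # ·
    · # · ·
    # · · ·
    # · · ·
    · · · ·
    · · · ·
T1:
  2·area = 77  (B↔C swapped to make it positive)
  edge (8, 3)→(1, 10): d=(-7,7) right/bottom  bias=-1
  edge (1, 10)→(0, 0): d=(-1,-10) top-left  bias=+0
  edge (0, 0)→(8, 3): d=(8,3) right/bottom  bias=-1
    (0,0)@(1, 1): e=[63,9,5] → #
    (1,0)@(3, 1): e=[49,29,-1] → ·
    (0,1)@(1, 3): e=[49,7,21] → #
    (1,1)@(3, 3): e=[35,27,15] → #
    (2,1)@(5, 3): e=[21,47,9] → #
    (3,1)@(7, 3): e=[7,67,3] → #
    (0,2)@(1, 5): e=[35,5,37] → #
    (3,2)@(7, 5): e=[-7,65,19] → ·
    (0,3)@(1, 7): e=[21,3,53] → #
    (2,3)@(5, 7): e=[-7,43,41] → ·
    (0,4)@(1, 9): e=[7,1,69] → #
    (1,4)@(3, 9): e=[-7,21,63] → ·
  covered (11 px):
    # · · ·
    # # # #
    # # # ·
    # # · ·
    # · · ·
    · · · ·

Z-buffer (winner per pixel, '.' = empty):
  1 . 0 .
  1 1 1 1
  1 1 1 .
  1 1 . .
  1 . . .
  . . . .

Result: 1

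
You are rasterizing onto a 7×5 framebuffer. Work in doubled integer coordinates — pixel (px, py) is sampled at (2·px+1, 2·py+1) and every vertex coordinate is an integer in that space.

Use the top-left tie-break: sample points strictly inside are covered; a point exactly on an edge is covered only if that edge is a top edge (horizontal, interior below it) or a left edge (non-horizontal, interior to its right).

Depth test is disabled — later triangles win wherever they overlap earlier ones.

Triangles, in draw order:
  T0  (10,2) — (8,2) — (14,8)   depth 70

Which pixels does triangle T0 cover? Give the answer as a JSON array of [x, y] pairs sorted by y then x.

T0:
  2·area = 12  (B↔C swapped to make it positive)
  edge (10, 2)→(14, 8): d=(4,6) right/bottom  bias=-1
  edge (14, 8)→(8, 2): d=(-6,-6) top-left  bias=+0
  edge (8, 2)→(10, 2): d=(2,0) top-left  bias=+0
    (3,0)@(7, 1): e=[14,0,-2] → .  [on edge]
    (4,1)@(9, 3): e=[10,0,2] → X  [on edge]
    (5,1)@(11, 3): e=[-2,12,2] → .
    (4,2)@(9, 5): e=[18,-12,6] → .
    (5,2)@(11, 5): e=[6,0,6] → X  [on edge]
    (6,2)@(13, 5): e=[-6,12,6] → .
    (5,3)@(11, 7): e=[14,-12,10] → .
    (6,3)@(13, 7): e=[2,0,10] → X  [on edge]
    (6,4)@(13, 9): e=[10,-12,14] → .
  covered (3 px):
    . . . . . . .
    . . . . X . .
    . . . . . X .
    . . . . . . X
    . . . . . . .

Result: [[4,1],[5,2],[6,3]]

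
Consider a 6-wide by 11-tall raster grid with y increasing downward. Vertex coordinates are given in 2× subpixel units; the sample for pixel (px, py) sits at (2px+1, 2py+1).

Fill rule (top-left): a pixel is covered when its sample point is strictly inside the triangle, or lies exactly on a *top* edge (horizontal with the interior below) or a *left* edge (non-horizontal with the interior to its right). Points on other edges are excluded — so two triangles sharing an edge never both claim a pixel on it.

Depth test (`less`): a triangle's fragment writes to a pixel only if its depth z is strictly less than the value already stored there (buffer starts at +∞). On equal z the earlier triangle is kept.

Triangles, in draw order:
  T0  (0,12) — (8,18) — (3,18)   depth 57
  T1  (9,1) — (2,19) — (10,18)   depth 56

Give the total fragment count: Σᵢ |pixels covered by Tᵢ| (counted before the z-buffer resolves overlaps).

T0:
  2·area = 30
  edge (0, 12)→(8, 18): d=(8,6) right/bottom  bias=-1
  edge (8, 18)→(3, 18): d=(-5,0) right/bottom  bias=-1
  edge (3, 18)→(0, 12): d=(-3,-6) top-left  bias=+0
    (0,6)@(1, 13): e=[2,25,3] → █
    (1,6)@(3, 13): e=[-10,25,15] → ·
    (0,7)@(1, 15): e=[18,15,-3] → ·
    (1,7)@(3, 15): e=[6,15,9] → █
    (2,7)@(5, 15): e=[-6,15,21] → ·
    (1,8)@(3, 17): e=[22,5,3] → █
    (2,8)@(5, 17): e=[10,5,15] → █
    (3,8)@(7, 17): e=[-2,5,27] → ·
    (1,9)@(3, 19): e=[38,-5,-3] → ·
    (2,9)@(5, 19): e=[26,-5,9] → ·
  covered (4 px):
    · · · · · ·
    · · · · · ·
    · · · · · ·
    · · · · · ·
    · · · · · ·
    · · · · · ·
    █ · · · · ·
    · █ · · · ·
    · █ █ · · ·
    · · · · · ·
    · · · · · ·
T1:
  2·area = 137  (B↔C swapped to make it positive)
  edge (9, 1)→(10, 18): d=(1,17) right/bottom  bias=-1
  edge (10, 18)→(2, 19): d=(-8,1) right/bottom  bias=-1
  edge (2, 19)→(9, 1): d=(7,-18) top-left  bias=+0
    (4,0)@(9, 1): e=[0,137,0] → ·  [on edge]
    (4,1)@(9, 3): e=[2,121,14] → █
    (5,1)@(11, 3): e=[-32,119,50] → ·
    (4,2)@(9, 5): e=[4,105,28] → █
    (5,2)@(11, 5): e=[-30,103,64] → ·
    (3,3)@(7, 7): e=[40,91,6] → █
    (5,3)@(11, 7): e=[-28,87,78] → ·
    (3,4)@(7, 9): e=[42,75,20] → █
    (5,4)@(11, 9): e=[-26,71,92] → ·
    (3,5)@(7, 11): e=[44,59,34] → █
    (5,5)@(11, 11): e=[-24,55,106] → ·
    (2,6)@(5, 13): e=[80,45,12] → █
  covered (18 px):
    · · · · · ·
    · · · · █ ·
    · · · · █ ·
    · · · █ █ ·
    · · · █ █ ·
    · · · █ █ ·
    · · █ █ █ ·
    · · █ █ █ ·
    · █ █ █ █ ·
    · · · · · ·
    · · · · · ·

Answer: 22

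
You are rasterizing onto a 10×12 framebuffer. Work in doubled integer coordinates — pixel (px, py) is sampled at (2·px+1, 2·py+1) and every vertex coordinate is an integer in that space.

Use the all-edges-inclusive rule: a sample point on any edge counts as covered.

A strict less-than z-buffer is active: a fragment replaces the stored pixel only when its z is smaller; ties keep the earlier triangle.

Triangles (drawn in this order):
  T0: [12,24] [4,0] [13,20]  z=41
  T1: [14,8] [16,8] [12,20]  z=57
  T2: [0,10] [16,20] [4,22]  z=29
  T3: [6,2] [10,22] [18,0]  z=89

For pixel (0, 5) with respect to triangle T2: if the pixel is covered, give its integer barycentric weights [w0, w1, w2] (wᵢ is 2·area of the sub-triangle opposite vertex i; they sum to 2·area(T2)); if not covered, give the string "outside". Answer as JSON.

T0:
  2·area = 56
  edge (12, 24)→(4, 0): d=(-8,-24) inclusive
  edge (4, 0)→(13, 20): d=(9,20) inclusive
  edge (13, 20)→(12, 24): d=(-1,4) inclusive
    (2,1)@(5, 3): e=[0,7,49] → X  [on edge]
    (3,1)@(7, 3): e=[48,-33,41] → .
    (2,2)@(5, 5): e=[-16,25,47] → .
    (3,3)@(7, 7): e=[16,3,37] → X
    (4,3)@(9, 7): e=[64,-37,29] → .
    (3,4)@(7, 9): e=[0,21,35] → X  [on edge]
    (4,4)@(9, 9): e=[48,-19,27] → .
    (3,5)@(7, 11): e=[-16,39,33] → .
    (4,6)@(9, 13): e=[16,17,23] → X
    (5,6)@(11, 13): e=[64,-23,15] → .
    (4,7)@(9, 15): e=[0,35,21] → X  [on edge]
    (5,7)@(11, 15): e=[48,-5,13] → .
    (5,10)@(11, 21): e=[0,49,7] → X  [on edge]
  covered (8 px):
    . . . . . . . . . .
    . . X . . . . . . .
    . . . . . . . . . .
    . . . X . . . . . .
    . . . X . . . . . .
    . . . . . . . . . .
    . . . . X . . . . .
    . . . . X . . . . .
    . . . . . X . . . .
    . . . . . X . . . .
    . . . . . X . . . .
    . . . . . . . . . .
T1:
  2·area = 24
  edge (14, 8)→(16, 8): d=(2,0) inclusive
  edge (16, 8)→(12, 20): d=(-4,12) inclusive
  edge (12, 20)→(14, 8): d=(2,-12) inclusive
    (8,2)@(17, 5): e=[-6,0,30] → .  [on edge]
    (7,4)@(15, 9): e=[2,8,14] → X
    (8,4)@(17, 9): e=[2,-16,38] → .
    (7,5)@(15, 11): e=[6,0,18] → X  [on edge]
    (8,5)@(17, 11): e=[6,-24,42] → .
    (7,6)@(15, 13): e=[10,-8,22] → .
    (6,7)@(13, 15): e=[14,8,2] → X
    (7,7)@(15, 15): e=[14,-16,26] → .
    (6,8)@(13, 17): e=[18,0,6] → X  [on edge]
    (7,8)@(15, 17): e=[18,-24,30] → .
    (6,9)@(13, 19): e=[22,-8,10] → .
    (5,11)@(11, 23): e=[30,0,-6] → .  [on edge]
  covered (4 px):
    . . . . . . . . . .
    . . . . . . . . . .
    . . . . . . . . . .
    . . . . . . . . . .
    . . . . . . . X . .
    . . . . . . . X . .
    . . . . . . . . . .
    . . . . . . X . . .
    . . . . . . X . . .
    . . . . . . . . . .
    . . . . . . . . . .
    . . . . . . . . . .
T2:
  2·area = 152
  edge (0, 10)→(16, 20): d=(16,10) inclusive
  edge (16, 20)→(4, 22): d=(-12,2) inclusive
  edge (4, 22)→(0, 10): d=(-4,-12) inclusive
    (0,5)@(1, 11): e=[6,138,8] → X
    (1,5)@(3, 11): e=[-14,134,32] → .
    (0,6)@(1, 13): e=[38,114,0] → X  [on edge]
    (1,6)@(3, 13): e=[18,110,24] → X
    (2,6)@(5, 13): e=[-2,106,48] → .
    (0,7)@(1, 15): e=[70,90,-8] → .
    (1,7)@(3, 15): e=[50,86,16] → X
    (2,7)@(5, 15): e=[30,82,40] → X
    (3,7)@(7, 15): e=[10,78,64] → X
    (4,7)@(9, 15): e=[-10,74,88] → .
    (1,8)@(3, 17): e=[82,62,8] → X
    (4,8)@(9, 17): e=[22,50,80] → X
    (1,9)@(3, 19): e=[114,38,0] → X  [on edge]
  covered (20 px):
    . . . . . . . . . .
    . . . . . . . . . .
    . . . . . . . . . .
    . . . . . . . . . .
    . . . . . . . . . .
    X . . . . . . . . .
    X X . . . . . . . .
    . X X X . . . . . .
    . X X X X X . . . .
    . X X X X X X . . .
    . . X X X . . . . .
    . . . . . . . . . .
T3:
  2·area = 248  (B↔C swapped to make it positive)
  edge (6, 2)→(18, 0): d=(12,-2) inclusive
  edge (18, 0)→(10, 22): d=(-8,22) inclusive
  edge (10, 22)→(6, 2): d=(-4,-20) inclusive
    (6,0)@(13, 1): e=[2,102,144] → X
    (7,0)@(15, 1): e=[6,58,184] → X
    (8,0)@(17, 1): e=[10,14,224] → X
    (9,0)@(19, 1): e=[14,-30,264] → .
    (3,1)@(7, 3): e=[14,218,16] → X
    (4,1)@(9, 3): e=[18,174,56] → X
    (5,1)@(11, 3): e=[22,130,96] → X
    (8,1)@(17, 3): e=[34,-2,216] → .
    (3,2)@(7, 5): e=[38,202,8] → X
    (8,2)@(17, 5): e=[58,-18,208] → .
    (3,3)@(7, 7): e=[62,186,0] → X  [on edge]
    (8,3)@(17, 7): e=[82,-34,200] → .
    (4,8)@(9, 17): e=[186,62,0] → X  [on edge]
  covered (32 px):
    . . . . . . X X X .
    . . . X X X X X . .
    . . . X X X X X . .
    . . . X X X X X . .
    . . . . X X X . . .
    . . . . X X X . . .
    . . . . X X X . . .
    . . . . X X . . . .
    . . . . X X . . . .
    . . . . . X . . . .
    . . . . . . . . . .
    . . . . . . . . . .

Final: [138,8,6]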